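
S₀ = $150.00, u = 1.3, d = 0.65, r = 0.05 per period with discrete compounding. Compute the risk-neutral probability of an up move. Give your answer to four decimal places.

p = 0.6154

Risk-neutral probability p = (1 + 0.05 − 0.65)/(1.3 − 0.65) = 0.4000/0.6500 = 0.6154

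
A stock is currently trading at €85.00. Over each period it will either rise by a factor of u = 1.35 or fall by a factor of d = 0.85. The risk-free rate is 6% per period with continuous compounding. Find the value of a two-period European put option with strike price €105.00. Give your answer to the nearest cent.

Risk-neutral probability p = (e^0.06 − 0.85)/(1.35 − 0.85) = 0.2118/0.5000 = 0.4237
Terminal stock prices: S_uu = 154.9, S_ud = 97.54, S_dd = 61.41
Terminal payoffs (K − S): max(-49.91, 0) = 0, max(7.462, 0) = 7.462, max(43.59, 0) = 43.59
Node u (S = 114.8): V_u = e^(−0.06)·[0.4237·0.0000 + 0.5763·7.4625] = 4.0504
Node d (S = 72.25): V_d = e^(−0.06)·[0.4237·7.4625 + 0.5763·43.5875] = 26.6353
Node 0 (S = 85): V_0 = e^(−0.06)·[0.4237·4.0504 + 0.5763·26.6353] = 16.0728

€16.07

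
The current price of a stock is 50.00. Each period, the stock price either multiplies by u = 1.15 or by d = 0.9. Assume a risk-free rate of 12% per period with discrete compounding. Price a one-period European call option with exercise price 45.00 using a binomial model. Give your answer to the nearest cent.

Risk-neutral probability p = (1 + 0.12 − 0.9)/(1.15 − 0.9) = 0.2200/0.2500 = 0.8800
Terminal stock prices: S_u = 57.5, S_d = 45
Terminal payoffs (S − K): max(12.5, 0) = 12.5, max(0, 0) = 0
Node 0 (S = 50): V_0 = 1/1.12·[0.8800·12.5000 + 0.1200·0.0000] = 9.8214

9.82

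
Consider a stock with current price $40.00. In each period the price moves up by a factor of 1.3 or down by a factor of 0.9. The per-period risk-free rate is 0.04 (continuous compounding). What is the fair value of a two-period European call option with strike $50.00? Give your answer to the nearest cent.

$2.01

Risk-neutral probability p = (e^0.04 − 0.9)/(1.3 − 0.9) = 0.1408/0.4000 = 0.3520
Terminal stock prices: S_uu = 67.6, S_ud = 46.8, S_dd = 32.4
Terminal payoffs (S − K): max(17.6, 0) = 17.6, max(-3.2, 0) = 0, max(-17.6, 0) = 0
Node u (S = 52): V_u = e^(−0.04)·[0.3520·17.6000 + 0.6480·0.0000] = 5.9527
Node d (S = 36): V_d = e^(−0.04)·[0.3520·0.0000 + 0.6480·0.0000] = 0.0000
Node 0 (S = 40): V_0 = e^(−0.04)·[0.3520·5.9527 + 0.6480·0.0000] = 2.0134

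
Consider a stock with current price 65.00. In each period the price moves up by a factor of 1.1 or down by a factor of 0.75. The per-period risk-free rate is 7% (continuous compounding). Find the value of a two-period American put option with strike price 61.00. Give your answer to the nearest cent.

1.36

Risk-neutral probability p = (e^0.07 − 0.75)/(1.1 − 0.75) = 0.3225/0.3500 = 0.9215
Terminal stock prices: S_uu = 78.65, S_ud = 53.62, S_dd = 36.56
Terminal payoffs (K − S): max(-17.65, 0) = 0, max(7.375, 0) = 7.375, max(24.44, 0) = 24.44
Node u (S = 71.5): continuation = e^(−0.07)·[0.9215·0.0000 + 0.0785·7.3750] = 0.5401; exercise value = 0.0000 ≤ continuation, so V_u = 0.5401
Node d (S = 48.75): continuation = e^(−0.07)·[0.9215·7.3750 + 0.0785·24.4375] = 8.1260; exercise value = 12.2500 > continuation, so V_d = 12.2500 (exercise)
Node 0 (S = 65): continuation = e^(−0.07)·[0.9215·0.5401 + 0.0785·12.2500] = 1.3612; exercise value = 0.0000 ≤ continuation, so V_0 = 1.3612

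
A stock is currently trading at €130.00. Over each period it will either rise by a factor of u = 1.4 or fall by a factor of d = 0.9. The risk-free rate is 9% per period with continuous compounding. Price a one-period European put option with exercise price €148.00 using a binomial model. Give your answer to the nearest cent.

Risk-neutral probability p = (e^0.09 − 0.9)/(1.4 − 0.9) = 0.1942/0.5000 = 0.3883
Terminal stock prices: S_u = 182, S_d = 117
Terminal payoffs (K − S): max(-34, 0) = 0, max(31, 0) = 31
Node 0 (S = 130): V_0 = e^(−0.09)·[0.3883·0.0000 + 0.6117·31.0000] = 17.3292

€17.33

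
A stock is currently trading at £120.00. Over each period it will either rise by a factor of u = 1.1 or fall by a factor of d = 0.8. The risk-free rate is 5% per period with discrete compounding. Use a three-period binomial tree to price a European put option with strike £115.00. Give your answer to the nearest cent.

£2.05

Risk-neutral probability p = (1 + 0.05 − 0.8)/(1.1 − 0.8) = 0.2500/0.3000 = 0.8333
Terminal stock prices: S_uuu = 159.7, S_uud = 116.2, S_udd = 84.48, S_ddd = 61.44
Terminal payoffs (K − S): max(-44.72, 0) = 0, max(-1.16, 0) = 0, max(30.52, 0) = 30.52, max(53.56, 0) = 53.56
Node uu (S = 145.2): V_uu = 1/1.05·[0.8333·0.0000 + 0.1667·0.0000] = 0.0000
Node ud (S = 105.6): V_ud = 1/1.05·[0.8333·0.0000 + 0.1667·30.5200] = 4.8444
Node dd (S = 76.8): V_dd = 1/1.05·[0.8333·30.5200 + 0.1667·53.5600] = 32.7238
Node u (S = 132): V_u = 1/1.05·[0.8333·0.0000 + 0.1667·4.8444] = 0.7690
Node d (S = 96): V_d = 1/1.05·[0.8333·4.8444 + 0.1667·32.7238] = 9.0391
Node 0 (S = 120): V_0 = 1/1.05·[0.8333·0.7690 + 0.1667·9.0391] = 2.0451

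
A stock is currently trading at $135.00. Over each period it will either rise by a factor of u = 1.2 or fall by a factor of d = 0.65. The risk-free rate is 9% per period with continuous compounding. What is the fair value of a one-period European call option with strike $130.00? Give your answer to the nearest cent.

Risk-neutral probability p = (e^0.09 − 0.65)/(1.2 − 0.65) = 0.4442/0.5500 = 0.8076
Terminal stock prices: S_u = 162, S_d = 87.75
Terminal payoffs (S − K): max(32, 0) = 32, max(-42.25, 0) = 0
Node 0 (S = 135): V_0 = e^(−0.09)·[0.8076·32.0000 + 0.1924·0.0000] = 23.6186

$23.62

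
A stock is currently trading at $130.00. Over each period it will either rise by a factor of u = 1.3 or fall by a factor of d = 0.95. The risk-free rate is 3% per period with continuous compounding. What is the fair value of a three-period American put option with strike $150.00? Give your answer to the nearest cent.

Risk-neutral probability p = (e^0.03 − 0.95)/(1.3 − 0.95) = 0.0805/0.3500 = 0.2299
Terminal stock prices: S_uuu = 285.6, S_uud = 208.7, S_udd = 152.5, S_ddd = 111.5
Terminal payoffs (K − S): max(-135.6, 0) = 0, max(-58.72, 0) = 0, max(-2.523, 0) = 0, max(38.54, 0) = 38.54
Node uu (S = 219.7): continuation = e^(−0.03)·[0.2299·0.0000 + 0.7701·0.0000] = 0.0000; exercise value = 0.0000 ≤ continuation, so V_uu = 0.0000
Node ud (S = 160.5): continuation = e^(−0.03)·[0.2299·0.0000 + 0.7701·0.0000] = 0.0000; exercise value = 0.0000 ≤ continuation, so V_ud = 0.0000
Node dd (S = 117.3): continuation = e^(−0.03)·[0.2299·0.0000 + 0.7701·38.5413] = 28.8045; exercise value = 32.6750 > continuation, so V_dd = 32.6750 (exercise)
Node u (S = 169): continuation = e^(−0.03)·[0.2299·0.0000 + 0.7701·0.0000] = 0.0000; exercise value = 0.0000 ≤ continuation, so V_u = 0.0000
Node d (S = 123.5): continuation = e^(−0.03)·[0.2299·0.0000 + 0.7701·32.6750] = 24.4203; exercise value = 26.5000 > continuation, so V_d = 26.5000 (exercise)
Node 0 (S = 130): continuation = e^(−0.03)·[0.2299·0.0000 + 0.7701·26.5000] = 19.8053; exercise value = 20.0000 > continuation, so V_0 = 20.0000 (exercise)

$20.00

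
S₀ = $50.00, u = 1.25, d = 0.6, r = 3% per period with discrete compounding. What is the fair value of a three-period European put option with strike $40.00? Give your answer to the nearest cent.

$4.68

Risk-neutral probability p = (1 + 0.03 − 0.6)/(1.25 − 0.6) = 0.4300/0.6500 = 0.6615
Terminal stock prices: S_uuu = 97.66, S_uud = 46.88, S_udd = 22.5, S_ddd = 10.8
Terminal payoffs (K − S): max(-57.66, 0) = 0, max(-6.875, 0) = 0, max(17.5, 0) = 17.5, max(29.2, 0) = 29.2
Node uu (S = 78.12): V_uu = 1/1.03·[0.6615·0.0000 + 0.3385·0.0000] = 0.0000
Node ud (S = 37.5): V_ud = 1/1.03·[0.6615·0.0000 + 0.3385·17.5000] = 5.7506
Node dd (S = 18): V_dd = 1/1.03·[0.6615·17.5000 + 0.3385·29.2000] = 20.8350
Node u (S = 62.5): V_u = 1/1.03·[0.6615·0.0000 + 0.3385·5.7506] = 1.8897
Node d (S = 30): V_d = 1/1.03·[0.6615·5.7506 + 0.3385·20.8350] = 10.5399
Node 0 (S = 50): V_0 = 1/1.03·[0.6615·1.8897 + 0.3385·10.5399] = 4.6771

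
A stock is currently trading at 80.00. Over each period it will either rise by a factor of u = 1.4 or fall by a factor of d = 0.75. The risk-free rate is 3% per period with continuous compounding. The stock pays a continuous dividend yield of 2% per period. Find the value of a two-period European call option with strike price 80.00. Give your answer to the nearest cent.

Per-period risk-free factor R = e^0.03 = 1.0305; dividend-adjusted growth = e^(0.03−0.02) = 1.0101.
Risk-neutral probability p = (1.0101 − 0.75)/(1.4 − 0.75) = 0.2601/0.6500 = 0.4001
Terminal stock prices: S_uu = 156.8, S_ud = 84, S_dd = 45
Terminal payoffs (S − K): max(76.8, 0) = 76.8, max(4, 0) = 4, max(-35, 0) = 0
Node u (S = 112): V_u = e^(−0.03)·[0.4001·76.8000 + 0.5999·4.0000] = 32.1466
Node d (S = 60): V_d = e^(−0.03)·[0.4001·4.0000 + 0.5999·0.0000] = 1.5530
Node 0 (S = 80): V_0 = e^(−0.03)·[0.4001·32.1466 + 0.5999·1.5530] = 13.3852

13.39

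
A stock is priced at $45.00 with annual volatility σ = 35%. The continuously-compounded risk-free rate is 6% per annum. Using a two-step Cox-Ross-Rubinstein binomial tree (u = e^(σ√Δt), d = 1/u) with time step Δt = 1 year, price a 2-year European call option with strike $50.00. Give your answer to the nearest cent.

$9.00

CRR parameters: u = e^(σ√Δt) = e^(0.35·√1) = 1.4191, d = 1/u = 0.7047
Per-period rate: rΔt = 0.06·1 = 0.06, so R = e^0.06 = 1.0618
Risk-neutral probability p = (e^0.06 − 0.7047)/(1.4191 − 0.7047) = 0.3571/0.7144 = 0.4999
Terminal stock prices: S_uu = 90.62, S_ud = 45, S_dd = 22.35
Terminal payoffs (S − K): max(40.62, 0) = 40.62, max(-5, 0) = 0, max(-27.65, 0) = 0
Node u (S = 63.86): V_u = e^(−0.06)·[0.4999·40.6189 + 0.5001·0.0000] = 19.1245
Node d (S = 31.71): V_d = e^(−0.06)·[0.4999·0.0000 + 0.5001·0.0000] = 0.0000
Node 0 (S = 45): V_0 = e^(−0.06)·[0.4999·19.1245 + 0.5001·0.0000] = 9.0043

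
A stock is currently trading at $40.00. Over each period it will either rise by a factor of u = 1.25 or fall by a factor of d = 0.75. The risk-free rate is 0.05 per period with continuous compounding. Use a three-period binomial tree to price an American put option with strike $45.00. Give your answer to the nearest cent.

Risk-neutral probability p = (e^0.05 − 0.75)/(1.25 − 0.75) = 0.3013/0.5000 = 0.6025
Terminal stock prices: S_uuu = 78.12, S_uud = 46.88, S_udd = 28.12, S_ddd = 16.88
Terminal payoffs (K − S): max(-33.12, 0) = 0, max(-1.875, 0) = 0, max(16.88, 0) = 16.88, max(28.12, 0) = 28.12
Node uu (S = 62.5): continuation = e^(−0.05)·[0.6025·0.0000 + 0.3975·0.0000] = 0.0000; exercise value = 0.0000 ≤ continuation, so V_uu = 0.0000
Node ud (S = 37.5): continuation = e^(−0.05)·[0.6025·0.0000 + 0.3975·16.8750] = 6.3800; exercise value = 7.5000 > continuation, so V_ud = 7.5000 (exercise)
Node dd (S = 22.5): continuation = e^(−0.05)·[0.6025·16.8750 + 0.3975·28.1250] = 20.3053; exercise value = 22.5000 > continuation, so V_dd = 22.5000 (exercise)
Node u (S = 50): continuation = e^(−0.05)·[0.6025·0.0000 + 0.3975·7.5000] = 2.8356; exercise value = 0.0000 ≤ continuation, so V_u = 2.8356
Node d (S = 30): continuation = e^(−0.05)·[0.6025·7.5000 + 0.3975·22.5000] = 12.8053; exercise value = 15.0000 > continuation, so V_d = 15.0000 (exercise)
Node 0 (S = 40): continuation = e^(−0.05)·[0.6025·2.8356 + 0.3975·15.0000] = 7.2963; exercise value = 5.0000 ≤ continuation, so V_0 = 7.2963

$7.30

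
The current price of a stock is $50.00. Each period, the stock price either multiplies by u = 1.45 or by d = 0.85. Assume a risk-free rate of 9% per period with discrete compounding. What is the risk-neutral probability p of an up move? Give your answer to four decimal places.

p = 0.4000

Risk-neutral probability p = (1 + 0.09 − 0.85)/(1.45 − 0.85) = 0.2400/0.6000 = 0.4000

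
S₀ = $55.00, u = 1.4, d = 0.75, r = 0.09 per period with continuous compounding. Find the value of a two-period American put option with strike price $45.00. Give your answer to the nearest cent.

$2.60

Risk-neutral probability p = (e^0.09 − 0.75)/(1.4 − 0.75) = 0.3442/0.6500 = 0.5295
Terminal stock prices: S_uu = 107.8, S_ud = 57.75, S_dd = 30.94
Terminal payoffs (K − S): max(-62.8, 0) = 0, max(-12.75, 0) = 0, max(14.06, 0) = 14.06
Node u (S = 77): continuation = e^(−0.09)·[0.5295·0.0000 + 0.4705·0.0000] = 0.0000; exercise value = 0.0000 ≤ continuation, so V_u = 0.0000
Node d (S = 41.25): continuation = e^(−0.09)·[0.5295·0.0000 + 0.4705·14.0625] = 6.0470; exercise value = 3.7500 ≤ continuation, so V_d = 6.0470
Node 0 (S = 55): continuation = e^(−0.09)·[0.5295·0.0000 + 0.4705·6.0470] = 2.6002; exercise value = 0.0000 ≤ continuation, so V_0 = 2.6002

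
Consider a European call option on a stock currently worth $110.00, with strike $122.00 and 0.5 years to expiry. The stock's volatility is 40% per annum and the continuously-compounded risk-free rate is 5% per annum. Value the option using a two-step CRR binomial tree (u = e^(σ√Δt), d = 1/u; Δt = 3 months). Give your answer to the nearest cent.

$9.52

CRR parameters: u = e^(σ√Δt) = e^(0.4·√0.25) = 1.2214, d = 1/u = 0.8187
Per-period rate: rΔt = 0.05·0.25 = 0.0125, so R = e^0.0125 = 1.0126
Risk-neutral probability p = (e^0.0125 − 0.8187)/(1.2214 − 0.8187) = 0.1938/0.4027 = 0.4814
Terminal stock prices: S_uu = 164.1, S_ud = 110, S_dd = 73.74
Terminal payoffs (S − K): max(42.1, 0) = 42.1, max(-12, 0) = 0, max(-48.26, 0) = 0
Node u (S = 134.4): V_u = e^(−0.0125)·[0.4814·42.1007 + 0.5186·0.0000] = 20.0157
Node d (S = 90.06): V_d = e^(−0.0125)·[0.4814·0.0000 + 0.5186·0.0000] = 0.0000
Node 0 (S = 110): V_0 = e^(−0.0125)·[0.4814·20.0157 + 0.5186·0.0000] = 9.5159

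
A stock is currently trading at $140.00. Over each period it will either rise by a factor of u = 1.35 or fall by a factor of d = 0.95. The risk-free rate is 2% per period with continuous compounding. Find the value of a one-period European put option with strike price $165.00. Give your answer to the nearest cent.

Risk-neutral probability p = (e^0.02 − 0.95)/(1.35 − 0.95) = 0.0702/0.4000 = 0.1755
Terminal stock prices: S_u = 189, S_d = 133
Terminal payoffs (K − S): max(-24, 0) = 0, max(32, 0) = 32
Node 0 (S = 140): V_0 = e^(−0.02)·[0.1755·0.0000 + 0.8245·32.0000] = 25.8615

$25.86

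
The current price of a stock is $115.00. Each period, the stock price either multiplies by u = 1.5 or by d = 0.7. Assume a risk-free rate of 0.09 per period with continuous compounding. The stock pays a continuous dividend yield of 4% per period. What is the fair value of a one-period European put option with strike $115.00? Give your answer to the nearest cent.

$17.69

Per-period risk-free factor R = e^0.09 = 1.0942; dividend-adjusted growth = e^(0.09−0.04) = 1.0513.
Risk-neutral probability p = (1.0513 − 0.7)/(1.5 − 0.7) = 0.3513/0.8000 = 0.4391
Terminal stock prices: S_u = 172.5, S_d = 80.5
Terminal payoffs (K − S): max(-57.5, 0) = 0, max(34.5, 0) = 34.5
Node 0 (S = 115): V_0 = e^(−0.09)·[0.4391·0.0000 + 0.5609·34.5000] = 17.6859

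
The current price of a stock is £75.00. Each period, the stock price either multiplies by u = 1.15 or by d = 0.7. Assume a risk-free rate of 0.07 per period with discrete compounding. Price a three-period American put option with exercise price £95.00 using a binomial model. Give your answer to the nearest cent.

£20.00

Risk-neutral probability p = (1 + 0.07 − 0.7)/(1.15 − 0.7) = 0.3700/0.4500 = 0.8222
Terminal stock prices: S_uuu = 114.1, S_uud = 69.43, S_udd = 42.26, S_ddd = 25.72
Terminal payoffs (K − S): max(-19.07, 0) = 0, max(25.57, 0) = 25.57, max(52.74, 0) = 52.74, max(69.28, 0) = 69.28
Node uu (S = 99.19): continuation = 1/1.07·[0.8222·0.0000 + 0.1778·25.5688] = 4.2482; exercise value = 0.0000 ≤ continuation, so V_uu = 4.2482
Node ud (S = 60.37): continuation = 1/1.07·[0.8222·25.5688 + 0.1778·52.7375] = 28.4100; exercise value = 34.6250 > continuation, so V_ud = 34.6250 (exercise)
Node dd (S = 36.75): continuation = 1/1.07·[0.8222·52.7375 + 0.1778·69.2750] = 52.0350; exercise value = 58.2500 > continuation, so V_dd = 58.2500 (exercise)
Node u (S = 86.25): continuation = 1/1.07·[0.8222·4.2482 + 0.1778·34.6250] = 9.0173; exercise value = 8.7500 ≤ continuation, so V_u = 9.0173
Node d (S = 52.5): continuation = 1/1.07·[0.8222·34.6250 + 0.1778·58.2500] = 36.2850; exercise value = 42.5000 > continuation, so V_d = 42.5000 (exercise)
Node 0 (S = 75): continuation = 1/1.07·[0.8222·9.0173 + 0.1778·42.5000] = 13.9904; exercise value = 20.0000 > continuation, so V_0 = 20.0000 (exercise)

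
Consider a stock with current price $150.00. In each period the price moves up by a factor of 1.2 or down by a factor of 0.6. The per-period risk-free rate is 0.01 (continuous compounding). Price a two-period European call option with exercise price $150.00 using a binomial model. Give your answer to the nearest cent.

$30.22

Risk-neutral probability p = (e^0.01 − 0.6)/(1.2 − 0.6) = 0.4101/0.6000 = 0.6834
Terminal stock prices: S_uu = 216, S_ud = 108, S_dd = 54
Terminal payoffs (S − K): max(66, 0) = 66, max(-42, 0) = 0, max(-96, 0) = 0
Node u (S = 180): V_u = e^(−0.01)·[0.6834·66.0000 + 0.3166·0.0000] = 44.6567
Node d (S = 90): V_d = e^(−0.01)·[0.6834·0.0000 + 0.3166·0.0000] = 0.0000
Node 0 (S = 150): V_0 = e^(−0.01)·[0.6834·44.6567 + 0.3166·0.0000] = 30.2155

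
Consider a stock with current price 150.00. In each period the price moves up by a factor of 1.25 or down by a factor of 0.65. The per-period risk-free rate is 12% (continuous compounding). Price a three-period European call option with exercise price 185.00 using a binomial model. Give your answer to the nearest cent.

Risk-neutral probability p = (e^0.12 − 0.65)/(1.25 − 0.65) = 0.4775/0.6000 = 0.7958
Terminal stock prices: S_uuu = 293, S_uud = 152.3, S_udd = 79.22, S_ddd = 41.19
Terminal payoffs (S − K): max(108, 0) = 108, max(-32.66, 0) = 0, max(-105.8, 0) = 0, max(-143.8, 0) = 0
Node uu (S = 234.4): V_uu = e^(−0.12)·[0.7958·107.9688 + 0.2042·0.0000] = 76.2083
Node ud (S = 121.9): V_ud = e^(−0.12)·[0.7958·0.0000 + 0.2042·0.0000] = 0.0000
Node dd (S = 63.38): V_dd = e^(−0.12)·[0.7958·0.0000 + 0.2042·0.0000] = 0.0000
Node u (S = 187.5): V_u = e^(−0.12)·[0.7958·76.2083 + 0.2042·0.0000] = 53.7905
Node d (S = 97.5): V_d = e^(−0.12)·[0.7958·0.0000 + 0.2042·0.0000] = 0.0000
Node 0 (S = 150): V_0 = e^(−0.12)·[0.7958·53.7905 + 0.2042·0.0000] = 37.9673

37.97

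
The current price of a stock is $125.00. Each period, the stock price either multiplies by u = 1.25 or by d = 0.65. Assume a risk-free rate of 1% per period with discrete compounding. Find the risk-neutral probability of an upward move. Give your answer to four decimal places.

p = 0.6000

Risk-neutral probability p = (1 + 0.01 − 0.65)/(1.25 − 0.65) = 0.3600/0.6000 = 0.6000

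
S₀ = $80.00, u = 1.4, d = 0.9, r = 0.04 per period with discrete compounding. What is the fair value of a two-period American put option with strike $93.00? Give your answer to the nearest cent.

$14.54

Risk-neutral probability p = (1 + 0.04 − 0.9)/(1.4 − 0.9) = 0.1400/0.5000 = 0.2800
Terminal stock prices: S_uu = 156.8, S_ud = 100.8, S_dd = 64.8
Terminal payoffs (K − S): max(-63.8, 0) = 0, max(-7.8, 0) = 0, max(28.2, 0) = 28.2
Node u (S = 112): continuation = 1/1.04·[0.2800·0.0000 + 0.7200·0.0000] = 0.0000; exercise value = 0.0000 ≤ continuation, so V_u = 0.0000
Node d (S = 72): continuation = 1/1.04·[0.2800·0.0000 + 0.7200·28.2000] = 19.5231; exercise value = 21.0000 > continuation, so V_d = 21.0000 (exercise)
Node 0 (S = 80): continuation = 1/1.04·[0.2800·0.0000 + 0.7200·21.0000] = 14.5385; exercise value = 13.0000 ≤ continuation, so V_0 = 14.5385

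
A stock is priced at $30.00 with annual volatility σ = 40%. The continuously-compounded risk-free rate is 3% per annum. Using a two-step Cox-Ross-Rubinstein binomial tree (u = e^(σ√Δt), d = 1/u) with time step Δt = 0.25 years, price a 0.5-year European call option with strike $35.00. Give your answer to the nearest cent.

CRR parameters: u = e^(σ√Δt) = e^(0.4·√0.25) = 1.2214, d = 1/u = 0.8187
Per-period rate: rΔt = 0.03·0.25 = 0.0075, so R = e^0.0075 = 1.0075
Risk-neutral probability p = (e^0.0075 − 0.8187)/(1.2214 − 0.8187) = 0.1888/0.4027 = 0.4689
Terminal stock prices: S_uu = 44.75, S_ud = 30, S_dd = 20.11
Terminal payoffs (S − K): max(9.755, 0) = 9.755, max(-5, 0) = 0, max(-14.89, 0) = 0
Node u (S = 36.64): V_u = e^(−0.0075)·[0.4689·9.7547 + 0.5311·0.0000] = 4.5394
Node d (S = 24.56): V_d = e^(−0.0075)·[0.4689·0.0000 + 0.5311·0.0000] = 0.0000
Node 0 (S = 30): V_0 = e^(−0.0075)·[0.4689·4.5394 + 0.5311·0.0000] = 2.1125

$2.11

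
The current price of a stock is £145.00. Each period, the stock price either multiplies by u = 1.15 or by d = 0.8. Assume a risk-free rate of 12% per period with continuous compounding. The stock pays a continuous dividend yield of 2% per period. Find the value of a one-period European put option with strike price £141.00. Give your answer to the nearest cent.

£2.84

Per-period risk-free factor R = e^0.12 = 1.1275; dividend-adjusted growth = e^(0.12−0.02) = 1.1052.
Risk-neutral probability p = (1.1052 − 0.8)/(1.15 − 0.8) = 0.3052/0.3500 = 0.8719
Terminal stock prices: S_u = 166.8, S_d = 116
Terminal payoffs (K − S): max(-25.75, 0) = 0, max(25, 0) = 25
Node 0 (S = 145): V_0 = e^(−0.12)·[0.8719·0.0000 + 0.1281·25.0000] = 2.8400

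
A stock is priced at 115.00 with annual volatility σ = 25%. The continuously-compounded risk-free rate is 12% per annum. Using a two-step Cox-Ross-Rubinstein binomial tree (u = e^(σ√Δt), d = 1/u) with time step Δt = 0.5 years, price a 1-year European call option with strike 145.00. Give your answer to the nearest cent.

6.61

CRR parameters: u = e^(σ√Δt) = e^(0.25·√0.5) = 1.1934, d = 1/u = 0.8380
Per-period rate: rΔt = 0.12·0.5 = 0.06, so R = e^0.06 = 1.0618
Risk-neutral probability p = (e^0.06 − 0.8380)/(1.1934 − 0.8380) = 0.2239/0.3554 = 0.6299
Terminal stock prices: S_uu = 163.8, S_ud = 115, S_dd = 80.75
Terminal payoffs (S − K): max(18.77, 0) = 18.77, max(-30, 0) = 0, max(-64.25, 0) = 0
Node u (S = 137.2): V_u = e^(−0.06)·[0.6299·18.7737 + 0.3701·0.0000] = 11.1371
Node d (S = 96.37): V_d = e^(−0.06)·[0.6299·0.0000 + 0.3701·0.0000] = 0.0000
Node 0 (S = 115): V_0 = e^(−0.06)·[0.6299·11.1371 + 0.3701·0.0000] = 6.6069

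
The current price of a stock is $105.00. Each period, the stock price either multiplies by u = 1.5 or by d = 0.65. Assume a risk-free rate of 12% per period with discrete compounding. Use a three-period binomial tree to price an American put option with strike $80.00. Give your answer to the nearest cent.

$7.80

Risk-neutral probability p = (1 + 0.12 − 0.65)/(1.5 − 0.65) = 0.4700/0.8500 = 0.5529
Terminal stock prices: S_uuu = 354.4, S_uud = 153.6, S_udd = 66.54, S_ddd = 28.84
Terminal payoffs (K − S): max(-274.4, 0) = 0, max(-73.56, 0) = 0, max(13.46, 0) = 13.46, max(51.16, 0) = 51.16
Node uu (S = 236.2): continuation = 1/1.12·[0.5529·0.0000 + 0.4471·0.0000] = 0.0000; exercise value = 0.0000 ≤ continuation, so V_uu = 0.0000
Node ud (S = 102.4): continuation = 1/1.12·[0.5529·0.0000 + 0.4471·13.4562] = 5.3712; exercise value = 0.0000 ≤ continuation, so V_ud = 5.3712
Node dd (S = 44.36): continuation = 1/1.12·[0.5529·13.4562 + 0.4471·51.1644] = 27.0661; exercise value = 35.6375 > continuation, so V_dd = 35.6375 (exercise)
Node u (S = 157.5): continuation = 1/1.12·[0.5529·0.0000 + 0.4471·5.3712] = 2.1440; exercise value = 0.0000 ≤ continuation, so V_u = 2.1440
Node d (S = 68.25): continuation = 1/1.12·[0.5529·5.3712 + 0.4471·35.6375] = 16.8768; exercise value = 11.7500 ≤ continuation, so V_d = 16.8768
Node 0 (S = 105): continuation = 1/1.12·[0.5529·2.1440 + 0.4471·16.8768] = 7.7950; exercise value = 0.0000 ≤ continuation, so V_0 = 7.7950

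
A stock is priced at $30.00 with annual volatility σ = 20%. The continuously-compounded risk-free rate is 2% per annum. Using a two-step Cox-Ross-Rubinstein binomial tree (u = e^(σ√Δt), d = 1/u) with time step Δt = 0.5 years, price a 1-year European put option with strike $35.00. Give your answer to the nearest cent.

CRR parameters: u = e^(σ√Δt) = e^(0.2·√0.5) = 1.1519, d = 1/u = 0.8681
Per-period rate: rΔt = 0.02·0.5 = 0.01, so R = e^0.01 = 1.0101
Risk-neutral probability p = (e^0.01 − 0.8681)/(1.1519 − 0.8681) = 0.1419/0.2838 = 0.5001
Terminal stock prices: S_uu = 39.81, S_ud = 30, S_dd = 22.61
Terminal payoffs (K − S): max(-4.807, 0) = 0, max(5, 0) = 5, max(12.39, 0) = 12.39
Node u (S = 34.56): V_u = e^(−0.01)·[0.5001·0.0000 + 0.4999·5.0000] = 2.4745
Node d (S = 26.04): V_d = e^(−0.01)·[0.5001·5.0000 + 0.4999·12.3909] = 8.6080
Node 0 (S = 30): V_0 = e^(−0.01)·[0.5001·2.4745 + 0.4999·8.6080] = 5.4854

$5.49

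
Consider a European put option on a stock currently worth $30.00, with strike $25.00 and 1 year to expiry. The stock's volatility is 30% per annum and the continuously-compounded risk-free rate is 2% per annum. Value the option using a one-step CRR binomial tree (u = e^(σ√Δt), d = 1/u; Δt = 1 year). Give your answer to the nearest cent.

$1.47

CRR parameters: u = e^(σ√Δt) = e^(0.3·√1) = 1.3499, d = 1/u = 0.7408
Per-period rate: rΔt = 0.02·1 = 0.02, so R = e^0.02 = 1.0202
Risk-neutral probability p = (e^0.02 − 0.7408)/(1.3499 − 0.7408) = 0.2794/0.6090 = 0.4587
Terminal stock prices: S_u = 40.5, S_d = 22.22
Terminal payoffs (K − S): max(-15.5, 0) = 0, max(2.775, 0) = 2.775
Node 0 (S = 30): V_0 = e^(−0.02)·[0.4587·0.0000 + 0.5413·2.7755] = 1.4725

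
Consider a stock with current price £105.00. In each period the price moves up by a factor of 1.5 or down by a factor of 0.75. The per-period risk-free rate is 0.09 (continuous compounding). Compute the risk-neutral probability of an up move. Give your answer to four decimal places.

p = 0.4589

Risk-neutral probability p = (e^0.09 − 0.75)/(1.5 − 0.75) = 0.3442/0.7500 = 0.4589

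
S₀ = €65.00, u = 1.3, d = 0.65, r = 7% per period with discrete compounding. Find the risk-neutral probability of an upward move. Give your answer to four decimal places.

Risk-neutral probability p = (1 + 0.07 − 0.65)/(1.3 − 0.65) = 0.4200/0.6500 = 0.6462

p = 0.6462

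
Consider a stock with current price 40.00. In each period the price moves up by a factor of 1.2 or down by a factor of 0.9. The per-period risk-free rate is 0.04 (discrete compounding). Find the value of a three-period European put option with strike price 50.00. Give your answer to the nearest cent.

6.75

Risk-neutral probability p = (1 + 0.04 − 0.9)/(1.2 − 0.9) = 0.1400/0.3000 = 0.4667
Terminal stock prices: S_uuu = 69.12, S_uud = 51.84, S_udd = 38.88, S_ddd = 29.16
Terminal payoffs (K − S): max(-19.12, 0) = 0, max(-1.84, 0) = 0, max(11.12, 0) = 11.12, max(20.84, 0) = 20.84
Node uu (S = 57.6): V_uu = 1/1.04·[0.4667·0.0000 + 0.5333·0.0000] = 0.0000
Node ud (S = 43.2): V_ud = 1/1.04·[0.4667·0.0000 + 0.5333·11.1200] = 5.7026
Node dd (S = 32.4): V_dd = 1/1.04·[0.4667·11.1200 + 0.5333·20.8400] = 15.6769
Node u (S = 48): V_u = 1/1.04·[0.4667·0.0000 + 0.5333·5.7026] = 2.9244
Node d (S = 36): V_d = 1/1.04·[0.4667·5.7026 + 0.5333·15.6769] = 10.5983
Node 0 (S = 40): V_0 = 1/1.04·[0.4667·2.9244 + 0.5333·10.5983] = 6.7472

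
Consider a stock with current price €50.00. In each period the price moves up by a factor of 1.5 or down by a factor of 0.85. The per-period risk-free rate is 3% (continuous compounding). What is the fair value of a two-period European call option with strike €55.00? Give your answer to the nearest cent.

€7.48

Risk-neutral probability p = (e^0.03 − 0.85)/(1.5 − 0.85) = 0.1805/0.6500 = 0.2776
Terminal stock prices: S_uu = 112.5, S_ud = 63.75, S_dd = 36.12
Terminal payoffs (S − K): max(57.5, 0) = 57.5, max(8.75, 0) = 8.75, max(-18.88, 0) = 0
Node u (S = 75): V_u = e^(−0.03)·[0.2776·57.5000 + 0.7224·8.7500] = 21.6255
Node d (S = 42.5): V_d = e^(−0.03)·[0.2776·8.7500 + 0.7224·0.0000] = 2.3574
Node 0 (S = 50): V_0 = e^(−0.03)·[0.2776·21.6255 + 0.7224·2.3574] = 7.4789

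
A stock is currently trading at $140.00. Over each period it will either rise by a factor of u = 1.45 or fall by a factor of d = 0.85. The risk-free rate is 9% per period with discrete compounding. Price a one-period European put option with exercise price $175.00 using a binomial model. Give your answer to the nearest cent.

$30.83

Risk-neutral probability p = (1 + 0.09 − 0.85)/(1.45 − 0.85) = 0.2400/0.6000 = 0.4000
Terminal stock prices: S_u = 203, S_d = 119
Terminal payoffs (K − S): max(-28, 0) = 0, max(56, 0) = 56
Node 0 (S = 140): V_0 = 1/1.09·[0.4000·0.0000 + 0.6000·56.0000] = 30.8257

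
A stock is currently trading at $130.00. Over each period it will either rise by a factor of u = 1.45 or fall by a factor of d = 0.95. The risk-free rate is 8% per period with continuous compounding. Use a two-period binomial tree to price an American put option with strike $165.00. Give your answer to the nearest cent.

Risk-neutral probability p = (e^0.08 − 0.95)/(1.45 − 0.95) = 0.1333/0.5000 = 0.2666
Terminal stock prices: S_uu = 273.3, S_ud = 179.1, S_dd = 117.3
Terminal payoffs (K − S): max(-108.3, 0) = 0, max(-14.07, 0) = 0, max(47.67, 0) = 47.67
Node u (S = 188.5): continuation = e^(−0.08)·[0.2666·0.0000 + 0.7334·0.0000] = 0.0000; exercise value = 0.0000 ≤ continuation, so V_u = 0.0000
Node d (S = 123.5): continuation = e^(−0.08)·[0.2666·0.0000 + 0.7334·47.6750] = 32.2778; exercise value = 41.5000 > continuation, so V_d = 41.5000 (exercise)
Node 0 (S = 130): continuation = e^(−0.08)·[0.2666·0.0000 + 0.7334·41.5000] = 28.0971; exercise value = 35.0000 > continuation, so V_0 = 35.0000 (exercise)

$35.00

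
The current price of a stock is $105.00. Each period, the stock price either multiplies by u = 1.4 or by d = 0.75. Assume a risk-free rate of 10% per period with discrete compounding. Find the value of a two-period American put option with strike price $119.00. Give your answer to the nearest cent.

$18.69

Risk-neutral probability p = (1 + 0.1 − 0.75)/(1.4 − 0.75) = 0.3500/0.6500 = 0.5385
Terminal stock prices: S_uu = 205.8, S_ud = 110.2, S_dd = 59.06
Terminal payoffs (K − S): max(-86.8, 0) = 0, max(8.75, 0) = 8.75, max(59.94, 0) = 59.94
Node u (S = 147): continuation = 1/1.1·[0.5385·0.0000 + 0.4615·8.7500] = 3.6713; exercise value = 0.0000 ≤ continuation, so V_u = 3.6713
Node d (S = 78.75): continuation = 1/1.1·[0.5385·8.7500 + 0.4615·59.9375] = 29.4318; exercise value = 40.2500 > continuation, so V_d = 40.2500 (exercise)
Node 0 (S = 105): continuation = 1/1.1·[0.5385·3.6713 + 0.4615·40.2500] = 18.6853; exercise value = 14.0000 ≤ continuation, so V_0 = 18.6853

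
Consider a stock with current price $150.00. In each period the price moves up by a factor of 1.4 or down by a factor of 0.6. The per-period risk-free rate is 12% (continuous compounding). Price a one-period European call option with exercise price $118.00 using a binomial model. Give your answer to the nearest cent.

$53.80

Risk-neutral probability p = (e^0.12 − 0.6)/(1.4 − 0.6) = 0.5275/0.8000 = 0.6594
Terminal stock prices: S_u = 210, S_d = 90
Terminal payoffs (S − K): max(92, 0) = 92, max(-28, 0) = 0
Node 0 (S = 150): V_0 = e^(−0.12)·[0.6594·92.0000 + 0.3406·0.0000] = 53.8025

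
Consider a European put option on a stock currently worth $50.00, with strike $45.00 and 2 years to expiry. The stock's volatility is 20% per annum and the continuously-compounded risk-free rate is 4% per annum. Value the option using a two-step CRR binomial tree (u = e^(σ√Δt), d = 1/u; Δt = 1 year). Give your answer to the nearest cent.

$2.13

CRR parameters: u = e^(σ√Δt) = e^(0.2·√1) = 1.2214, d = 1/u = 0.8187
Per-period rate: rΔt = 0.04·1 = 0.04, so R = e^0.04 = 1.0408
Risk-neutral probability p = (e^0.04 − 0.8187)/(1.2214 − 0.8187) = 0.2221/0.4027 = 0.5515
Terminal stock prices: S_uu = 74.59, S_ud = 50, S_dd = 33.52
Terminal payoffs (K − S): max(-29.59, 0) = 0, max(-5, 0) = 0, max(11.48, 0) = 11.48
Node u (S = 61.07): V_u = e^(−0.04)·[0.5515·0.0000 + 0.4485·0.0000] = 0.0000
Node d (S = 40.94): V_d = e^(−0.04)·[0.5515·0.0000 + 0.4485·11.4840] = 4.9484
Node 0 (S = 50): V_0 = e^(−0.04)·[0.5515·0.0000 + 0.4485·4.9484] = 2.1323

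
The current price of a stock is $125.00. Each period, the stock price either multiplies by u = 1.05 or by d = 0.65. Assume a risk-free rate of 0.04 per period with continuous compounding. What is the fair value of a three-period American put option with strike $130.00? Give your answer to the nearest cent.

$5.00

Risk-neutral probability p = (e^0.04 − 0.65)/(1.05 − 0.65) = 0.3908/0.4000 = 0.9770
Terminal stock prices: S_uuu = 144.7, S_uud = 89.58, S_udd = 55.45, S_ddd = 34.33
Terminal payoffs (K − S): max(-14.7, 0) = 0, max(40.42, 0) = 40.42, max(74.55, 0) = 74.55, max(95.67, 0) = 95.67
Node uu (S = 137.8): continuation = e^(−0.04)·[0.9770·0.0000 + 0.0230·40.4219] = 0.8922; exercise value = 0.0000 ≤ continuation, so V_uu = 0.8922
Node ud (S = 85.31): continuation = e^(−0.04)·[0.9770·40.4219 + 0.0230·74.5469] = 39.5901; exercise value = 44.6875 > continuation, so V_ud = 44.6875 (exercise)
Node dd (S = 52.81): continuation = e^(−0.04)·[0.9770·74.5469 + 0.0230·95.6719] = 72.0901; exercise value = 77.1875 > continuation, so V_dd = 77.1875 (exercise)
Node u (S = 131.2): continuation = e^(−0.04)·[0.9770·0.8922 + 0.0230·44.6875] = 1.8239; exercise value = 0.0000 ≤ continuation, so V_u = 1.8239
Node d (S = 81.25): continuation = e^(−0.04)·[0.9770·44.6875 + 0.0230·77.1875] = 43.6526; exercise value = 48.7500 > continuation, so V_d = 48.7500 (exercise)
Node 0 (S = 125): continuation = e^(−0.04)·[0.9770·1.8239 + 0.0230·48.7500] = 2.7881; exercise value = 5.0000 > continuation, so V_0 = 5.0000 (exercise)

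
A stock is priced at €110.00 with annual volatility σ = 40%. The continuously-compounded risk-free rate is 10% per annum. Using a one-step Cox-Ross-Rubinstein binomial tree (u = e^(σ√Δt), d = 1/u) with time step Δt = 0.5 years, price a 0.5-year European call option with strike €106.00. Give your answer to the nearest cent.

€19.73

CRR parameters: u = e^(σ√Δt) = e^(0.4·√0.5) = 1.3269, d = 1/u = 0.7536
Per-period rate: rΔt = 0.1·0.5 = 0.05, so R = e^0.05 = 1.0513
Risk-neutral probability p = (e^0.05 − 0.7536)/(1.3269 − 0.7536) = 0.2976/0.5733 = 0.5192
Terminal stock prices: S_u = 146, S_d = 82.9
Terminal payoffs (S − K): max(39.96, 0) = 39.96, max(-23.1, 0) = 0
Node 0 (S = 110): V_0 = e^(−0.05)·[0.5192·39.9586 + 0.4808·0.0000] = 19.7345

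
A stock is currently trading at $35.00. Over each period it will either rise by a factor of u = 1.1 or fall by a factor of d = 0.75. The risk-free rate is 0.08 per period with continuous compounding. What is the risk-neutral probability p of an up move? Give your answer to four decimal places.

Risk-neutral probability p = (e^0.08 − 0.75)/(1.1 − 0.75) = 0.3333/0.3500 = 0.9522

p = 0.9522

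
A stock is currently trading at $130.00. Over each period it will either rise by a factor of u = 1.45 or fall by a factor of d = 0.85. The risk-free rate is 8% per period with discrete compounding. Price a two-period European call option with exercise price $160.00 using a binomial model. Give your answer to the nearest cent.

$14.37

Risk-neutral probability p = (1 + 0.08 − 0.85)/(1.45 − 0.85) = 0.2300/0.6000 = 0.3833
Terminal stock prices: S_uu = 273.3, S_ud = 160.2, S_dd = 93.92
Terminal payoffs (S − K): max(113.3, 0) = 113.3, max(0.225, 0) = 0.225, max(-66.08, 0) = 0
Node u (S = 188.5): V_u = 1/1.08·[0.3833·113.3250 + 0.6167·0.2250] = 40.3519
Node d (S = 110.5): V_d = 1/1.08·[0.3833·0.2250 + 0.6167·0.0000] = 0.0799
Node 0 (S = 130): V_0 = 1/1.08·[0.3833·40.3519 + 0.6167·0.0799] = 14.3680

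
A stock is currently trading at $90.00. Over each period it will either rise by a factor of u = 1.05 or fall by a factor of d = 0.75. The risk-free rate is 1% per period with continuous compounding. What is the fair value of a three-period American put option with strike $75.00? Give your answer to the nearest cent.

$1.51

Risk-neutral probability p = (e^0.01 − 0.75)/(1.05 − 0.75) = 0.2601/0.3000 = 0.8668
Terminal stock prices: S_uuu = 104.2, S_uud = 74.42, S_udd = 53.16, S_ddd = 37.97
Terminal payoffs (K − S): max(-29.19, 0) = 0, max(0.5812, 0) = 0.5812, max(21.84, 0) = 21.84, max(37.03, 0) = 37.03
Node uu (S = 99.23): continuation = e^(−0.01)·[0.8668·0.0000 + 0.1332·0.5812] = 0.0766; exercise value = 0.0000 ≤ continuation, so V_uu = 0.0766
Node ud (S = 70.88): continuation = e^(−0.01)·[0.8668·0.5812 + 0.1332·21.8438] = 3.3787; exercise value = 4.1250 > continuation, so V_ud = 4.1250 (exercise)
Node dd (S = 50.62): continuation = e^(−0.01)·[0.8668·21.8438 + 0.1332·37.0312] = 23.6287; exercise value = 24.3750 > continuation, so V_dd = 24.3750 (exercise)
Node u (S = 94.5): continuation = e^(−0.01)·[0.8668·0.0766 + 0.1332·4.1250] = 0.6096; exercise value = 0.0000 ≤ continuation, so V_u = 0.6096
Node d (S = 67.5): continuation = e^(−0.01)·[0.8668·4.1250 + 0.1332·24.3750] = 6.7537; exercise value = 7.5000 > continuation, so V_d = 7.5000 (exercise)
Node 0 (S = 90): continuation = e^(−0.01)·[0.8668·0.6096 + 0.1332·7.5000] = 1.5120; exercise value = 0.0000 ≤ continuation, so V_0 = 1.5120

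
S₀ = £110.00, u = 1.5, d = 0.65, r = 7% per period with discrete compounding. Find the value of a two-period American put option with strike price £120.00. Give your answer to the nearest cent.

Risk-neutral probability p = (1 + 0.07 − 0.65)/(1.5 − 0.65) = 0.4200/0.8500 = 0.4941
Terminal stock prices: S_uu = 247.5, S_ud = 107.2, S_dd = 46.48
Terminal payoffs (K − S): max(-127.5, 0) = 0, max(12.75, 0) = 12.75, max(73.53, 0) = 73.53
Node u (S = 165): continuation = 1/1.07·[0.4941·0.0000 + 0.5059·12.7500] = 6.0280; exercise value = 0.0000 ≤ continuation, so V_u = 6.0280
Node d (S = 71.5): continuation = 1/1.07·[0.4941·12.7500 + 0.5059·73.5250] = 40.6495; exercise value = 48.5000 > continuation, so V_d = 48.5000 (exercise)
Node 0 (S = 110): continuation = 1/1.07·[0.4941·6.0280 + 0.5059·48.5000] = 25.7139; exercise value = 10.0000 ≤ continuation, so V_0 = 25.7139

£25.71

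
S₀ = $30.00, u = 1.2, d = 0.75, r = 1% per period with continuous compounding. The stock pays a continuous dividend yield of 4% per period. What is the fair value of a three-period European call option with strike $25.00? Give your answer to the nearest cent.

$5.70

Per-period risk-free factor R = e^0.01 = 1.0101; dividend-adjusted growth = e^(0.01−0.04) = 0.9704.
Risk-neutral probability p = (0.9704 − 0.75)/(1.2 − 0.75) = 0.2204/0.4500 = 0.4899
Terminal stock prices: S_uuu = 51.84, S_uud = 32.4, S_udd = 20.25, S_ddd = 12.66
Terminal payoffs (S − K): max(26.84, 0) = 26.84, max(7.4, 0) = 7.4, max(-4.75, 0) = 0, max(-12.34, 0) = 0
Node uu (S = 43.2): V_uu = e^(−0.01)·[0.4899·26.8400 + 0.5101·7.4000] = 16.7549
Node ud (S = 27): V_ud = e^(−0.01)·[0.4899·7.4000 + 0.5101·0.0000] = 3.5890
Node dd (S = 16.88): V_dd = e^(−0.01)·[0.4899·0.0000 + 0.5101·0.0000] = 0.0000
Node u (S = 36): V_u = e^(−0.01)·[0.4899·16.7549 + 0.5101·3.5890] = 9.9388
Node d (S = 22.5): V_d = e^(−0.01)·[0.4899·3.5890 + 0.5101·0.0000] = 1.7407
Node 0 (S = 30): V_0 = e^(−0.01)·[0.4899·9.9388 + 0.5101·1.7407] = 5.6995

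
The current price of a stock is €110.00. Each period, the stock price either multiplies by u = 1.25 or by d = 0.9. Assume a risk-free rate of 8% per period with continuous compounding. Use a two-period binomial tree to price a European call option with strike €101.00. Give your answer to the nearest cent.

Risk-neutral probability p = (e^0.08 − 0.9)/(1.25 − 0.9) = 0.1833/0.3500 = 0.5237
Terminal stock prices: S_uu = 171.9, S_ud = 123.8, S_dd = 89.1
Terminal payoffs (S − K): max(70.88, 0) = 70.88, max(22.75, 0) = 22.75, max(-11.9, 0) = 0
Node u (S = 137.5): V_u = e^(−0.08)·[0.5237·70.8750 + 0.4763·22.7500] = 44.2652
Node d (S = 99): V_d = e^(−0.08)·[0.5237·22.7500 + 0.4763·0.0000] = 10.9977
Node 0 (S = 110): V_0 = e^(−0.08)·[0.5237·44.2652 + 0.4763·10.9977] = 26.2342

€26.23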